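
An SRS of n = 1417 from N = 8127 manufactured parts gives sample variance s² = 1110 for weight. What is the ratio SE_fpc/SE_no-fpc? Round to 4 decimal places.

f = n/N = 1417/8127 = 0.17435708.
SE_no-fpc = √(s²/n) = 0.88506785; SE_fpc = √((1−f)s²/n) = 0.80421597.
Ratio = √(1−f) = 0.90864895.

0.9086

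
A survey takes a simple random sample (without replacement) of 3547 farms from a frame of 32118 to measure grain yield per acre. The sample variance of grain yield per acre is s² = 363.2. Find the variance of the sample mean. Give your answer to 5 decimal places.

0.09109

Under SRS without replacement, Var(ȳ) = (1 − f)·s²/n with f = n/N = 3547/32118 = 0.11043652.
Var(ȳ) = (1 − 0.11043652)·363.2/3547 = 0.88956348·0.10239639 = 0.091088091.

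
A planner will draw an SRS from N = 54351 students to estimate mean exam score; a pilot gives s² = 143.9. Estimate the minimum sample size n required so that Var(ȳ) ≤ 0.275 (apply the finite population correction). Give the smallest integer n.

519

Without fpc, n₀ = s²/D = 143.9/0.275 = 523.2727.
With fpc, (1 − n/N)·s²/n ≤ D requires n ≥ n₀/(1 + n₀/N) = 523.2727/(1 + 523.2727/54351) = 518.2829.
Rounding up, n = 519.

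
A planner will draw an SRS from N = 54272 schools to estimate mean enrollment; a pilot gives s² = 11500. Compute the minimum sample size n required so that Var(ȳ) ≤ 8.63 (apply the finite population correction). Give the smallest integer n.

1301

Without fpc, n₀ = s²/D = 11500/8.63 = 1332.5608.
With fpc, (1 − n/N)·s²/n ≤ D requires n ≥ n₀/(1 + n₀/N) = 1332.5608/(1 + 1332.5608/54272) = 1300.6260.
Rounding up, n = 1301.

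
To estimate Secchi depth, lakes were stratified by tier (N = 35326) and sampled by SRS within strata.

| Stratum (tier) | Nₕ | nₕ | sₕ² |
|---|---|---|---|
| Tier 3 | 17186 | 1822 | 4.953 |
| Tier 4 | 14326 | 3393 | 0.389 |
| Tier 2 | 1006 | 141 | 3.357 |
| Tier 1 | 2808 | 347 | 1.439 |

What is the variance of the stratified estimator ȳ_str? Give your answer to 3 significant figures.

Var(ȳ_str) = Σₕ Wₕ²(1 − fₕ)sₕ²/nₕ with Wₕ = Nₕ/N, N = 35326.
Tier 3: Wₕ = 0.48649720; term = 0.48649720²·(1 − 0.10601653)·4.953/1822 = 5.7518842 × 10^-4.
Tier 4: Wₕ = 0.40553700; term = 0.40553700²·(1 − 0.23684211)·0.389/3393 = 1.4389348 × 10^-5.
Tier 2: Wₕ = 0.02847761; term = 0.02847761²·(1 − 0.14015905)·3.357/141 = 1.6601884 × 10^-5.
Tier 1: Wₕ = 0.07948820; term = 0.07948820²·(1 − 0.12357550)·1.439/347 = 2.2964189 × 10^-5.
Sum = 6.2914384 × 10^-4.

6.29 × 10^-4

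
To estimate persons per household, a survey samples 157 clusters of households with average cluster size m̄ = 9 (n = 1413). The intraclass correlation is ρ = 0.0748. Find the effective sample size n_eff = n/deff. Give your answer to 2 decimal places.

deff = 1 + (9 − 1)·0.0748 = 1 + 0.5984 = 1.5984.
n_eff = 1413 / 1.5984 = 884.01.

884.01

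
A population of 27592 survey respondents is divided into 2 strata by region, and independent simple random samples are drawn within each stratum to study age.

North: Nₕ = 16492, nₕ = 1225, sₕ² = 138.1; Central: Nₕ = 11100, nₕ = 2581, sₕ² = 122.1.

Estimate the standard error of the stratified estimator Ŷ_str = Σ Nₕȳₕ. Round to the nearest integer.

Var(Ŷ_str) = Σₕ Nₕ²(1 − fₕ)sₕ²/nₕ.
North: 16492²·(1 − 1225/16492)·138.1/1225 = 2.838472 × 10^7.
Central: 11100²·(1 − 2581/11100)·122.1/2581 = 4.4734157 × 10^6.
Sum = 3.2858136 × 10^7.
SE = √(3.2858136 × 10^7) = 5732.

5732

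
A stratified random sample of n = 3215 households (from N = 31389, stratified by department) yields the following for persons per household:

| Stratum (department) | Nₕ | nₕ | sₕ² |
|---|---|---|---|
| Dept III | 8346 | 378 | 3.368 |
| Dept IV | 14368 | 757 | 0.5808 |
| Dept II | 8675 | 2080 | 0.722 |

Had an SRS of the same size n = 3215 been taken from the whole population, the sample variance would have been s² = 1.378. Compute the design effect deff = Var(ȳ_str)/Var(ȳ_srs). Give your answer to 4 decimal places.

Var(ȳ_str) = Σ Wₕ²(1−fₕ)sₕ²/nₕ with Wₕ = Nₕ/31389:
  Dept III: (8346/31389)²·(1−378/8346)·3.368/378 = 6.0138561 × 10^-4
  Dept IV: (14368/31389)²·(1−757/14368)·0.5808/757 = 1.5228675 × 10^-4
  Dept II: (8675/31389)²·(1−2080/8675)·0.722/2080 = 2.0155946 × 10^-5
  → Var(ȳ_str) = 7.7382831 × 10^-4.
Var(ȳ_srs) = (1 − 3215/31389)·1.378/3215 = 3.8471513 × 10^-4.
deff = (7.7382831 × 10^-4) / (3.8471513 × 10^-4) = 2.0114.

2.0114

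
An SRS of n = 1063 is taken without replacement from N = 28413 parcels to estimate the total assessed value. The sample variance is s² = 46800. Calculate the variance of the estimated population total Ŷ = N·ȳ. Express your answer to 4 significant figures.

Var(Ŷ) = N²·Var(ȳ) = N²·(1 − n/N)·s²/n.
f = 1063/28413 = 0.03741245; Var(ȳ) = 0.96258755·46800/1063 = 42.379207.
Var(Ŷ) = 28413² · 42.379207 = 3.4212673 × 10^10.

3.421 × 10^10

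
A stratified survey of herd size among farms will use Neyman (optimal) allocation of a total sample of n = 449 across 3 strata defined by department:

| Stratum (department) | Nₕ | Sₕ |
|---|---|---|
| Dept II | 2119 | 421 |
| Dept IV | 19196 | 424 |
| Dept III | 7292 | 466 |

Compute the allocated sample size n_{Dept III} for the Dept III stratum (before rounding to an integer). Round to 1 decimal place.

Neyman allocation: nₕ = n·NₕSₕ / Σⱼ NⱼSⱼ.
Σ NⱼSⱼ = 2119·421 + 19196·424 + 7292·466 = 1.2429275 × 10^7.
n_{Dept III} = 449·7292·466 / (1.2429275 × 10^7) = 122.8.

122.8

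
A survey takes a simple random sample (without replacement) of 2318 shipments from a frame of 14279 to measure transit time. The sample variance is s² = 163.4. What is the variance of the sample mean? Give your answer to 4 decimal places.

Under SRS without replacement, Var(ȳ) = (1 − f)·s²/n with f = n/N = 2318/14279 = 0.16233630.
Var(ȳ) = (1 − 0.16233630)·163.4/2318 = 0.83766370·0.070491803 = 0.059048425.

0.0590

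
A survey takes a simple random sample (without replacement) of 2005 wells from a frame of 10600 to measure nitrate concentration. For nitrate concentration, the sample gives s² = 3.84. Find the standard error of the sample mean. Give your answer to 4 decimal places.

Under SRS without replacement, Var(ȳ) = (1 − f)·s²/n with f = n/N = 2005/10600 = 0.18915094.
Var(ȳ) = (1 − 0.18915094)·3.84/2005 = 0.81084906·0.001915212 = 0.0015529478.
SE(ȳ) = √(0.0015529478) = 0.0394.

0.0394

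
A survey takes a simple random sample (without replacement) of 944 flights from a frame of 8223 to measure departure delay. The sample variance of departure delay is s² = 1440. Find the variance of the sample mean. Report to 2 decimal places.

1.35

Under SRS without replacement, Var(ȳ) = (1 − f)·s²/n with f = n/N = 944/8223 = 0.11479995.
Var(ȳ) = (1 − 0.11479995)·1440/944 = 0.88520005·1.5254237 = 1.3503052.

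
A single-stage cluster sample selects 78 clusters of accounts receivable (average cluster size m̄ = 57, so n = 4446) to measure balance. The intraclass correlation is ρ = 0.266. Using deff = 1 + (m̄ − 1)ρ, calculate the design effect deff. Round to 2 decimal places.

15.90

deff = 1 + (57 − 1)·0.266 = 1 + 14.896 = 15.896.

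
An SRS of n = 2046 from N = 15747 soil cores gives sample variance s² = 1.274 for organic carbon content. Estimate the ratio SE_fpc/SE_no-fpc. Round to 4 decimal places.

f = n/N = 2046/15747 = 0.12992951.
SE_no-fpc = √(s²/n) = 0.024953525; SE_fpc = √((1−f)s²/n) = 0.023276041.
Ratio = √(1−f) = 0.93277569.

0.9328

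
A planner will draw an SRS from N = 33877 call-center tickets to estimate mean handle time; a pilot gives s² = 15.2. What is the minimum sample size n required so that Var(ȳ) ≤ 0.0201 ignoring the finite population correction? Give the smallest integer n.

Without fpc, n₀ = s²/D = 15.2/0.0201 = 756.2189.
Rounding up, n = 757.

757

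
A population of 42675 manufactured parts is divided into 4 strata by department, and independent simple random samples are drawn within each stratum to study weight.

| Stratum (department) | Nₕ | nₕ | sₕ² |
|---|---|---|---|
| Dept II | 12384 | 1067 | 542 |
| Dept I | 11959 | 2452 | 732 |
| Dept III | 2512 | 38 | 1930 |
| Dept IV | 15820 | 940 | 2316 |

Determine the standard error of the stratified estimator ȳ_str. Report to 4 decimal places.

Var(ȳ_str) = Σₕ Wₕ²(1 − fₕ)sₕ²/nₕ with Wₕ = Nₕ/N, N = 42675.
Dept II: Wₕ = 0.29019332; term = 0.29019332²·(1 − 0.08615956)·542/1067 = 0.039091296.
Dept I: Wₕ = 0.28023433; term = 0.28023433²·(1 − 0.20503387)·732/2452 = 0.018637254.
Dept III: Wₕ = 0.05886350; term = 0.05886350²·(1 − 0.01512739)·1930/38 = 0.17331892.
Dept IV: Wₕ = 0.37070885; term = 0.37070885²·(1 − 0.05941846)·2316/940 = 0.31847332.
Sum = 0.54952079.
SE = √(0.54952079) = 0.7413.

0.7413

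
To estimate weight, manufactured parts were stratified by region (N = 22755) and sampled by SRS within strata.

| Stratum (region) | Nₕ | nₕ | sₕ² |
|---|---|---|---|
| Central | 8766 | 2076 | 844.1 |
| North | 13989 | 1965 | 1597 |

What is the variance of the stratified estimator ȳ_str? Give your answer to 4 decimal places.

0.3101

Var(ȳ_str) = Σₕ Wₕ²(1 − fₕ)sₕ²/nₕ with Wₕ = Nₕ/N, N = 22755.
Central: Wₕ = 0.38523401; term = 0.38523401²·(1 − 0.23682409)·844.1/2076 = 0.046051147.
North: Wₕ = 0.61476599; term = 0.61476599²·(1 − 0.14046751)·1597/1965 = 0.2640124.
Sum = 0.31006355.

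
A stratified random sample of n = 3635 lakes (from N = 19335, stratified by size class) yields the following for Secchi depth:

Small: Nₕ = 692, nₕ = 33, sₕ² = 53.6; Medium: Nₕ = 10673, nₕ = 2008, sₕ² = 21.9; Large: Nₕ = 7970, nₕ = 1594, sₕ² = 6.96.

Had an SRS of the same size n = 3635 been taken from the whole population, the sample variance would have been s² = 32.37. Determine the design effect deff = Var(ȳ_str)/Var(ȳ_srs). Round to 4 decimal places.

0.7292

Var(ȳ_str) = Σ Wₕ²(1−fₕ)sₕ²/nₕ with Wₕ = Nₕ/19335:
  Small: (692/19335)²·(1−33/692)·53.6/33 = 0.0019813172
  Medium: (10673/19335)²·(1−2008/10673)·21.9/2008 = 0.0026980322
  Large: (7970/19335)²·(1−1594/7970)·6.96/1594 = 5.9352525 × 10^-4
  → Var(ȳ_str) = 0.0052728747.
Var(ȳ_srs) = (1 − 3635/19335)·32.37/3635 = 0.0072309234.
deff = 0.0052728747 / 0.0072309234 = 0.7292.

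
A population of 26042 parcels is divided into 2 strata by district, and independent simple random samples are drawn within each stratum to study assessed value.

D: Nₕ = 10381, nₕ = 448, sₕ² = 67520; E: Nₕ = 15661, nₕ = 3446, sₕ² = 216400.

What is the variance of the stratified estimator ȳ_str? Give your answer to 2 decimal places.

40.63

Var(ȳ_str) = Σₕ Wₕ²(1 − fₕ)sₕ²/nₕ with Wₕ = Nₕ/N, N = 26042.
D: Wₕ = 0.39862530; term = 0.39862530²·(1 − 0.04315577)·67520/448 = 22.915291.
E: Wₕ = 0.60137470; term = 0.60137470²·(1 − 0.22003703)·216400/3446 = 17.713577.
Sum = 40.628868.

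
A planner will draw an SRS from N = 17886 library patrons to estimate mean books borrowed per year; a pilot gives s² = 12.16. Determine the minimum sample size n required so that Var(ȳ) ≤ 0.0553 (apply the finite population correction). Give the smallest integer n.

Without fpc, n₀ = s²/D = 12.16/0.0553 = 219.8915.
With fpc, (1 − n/N)·s²/n ≤ D requires n ≥ n₀/(1 + n₀/N) = 219.8915/(1 + 219.8915/17886) = 217.2210.
Rounding up, n = 218.

218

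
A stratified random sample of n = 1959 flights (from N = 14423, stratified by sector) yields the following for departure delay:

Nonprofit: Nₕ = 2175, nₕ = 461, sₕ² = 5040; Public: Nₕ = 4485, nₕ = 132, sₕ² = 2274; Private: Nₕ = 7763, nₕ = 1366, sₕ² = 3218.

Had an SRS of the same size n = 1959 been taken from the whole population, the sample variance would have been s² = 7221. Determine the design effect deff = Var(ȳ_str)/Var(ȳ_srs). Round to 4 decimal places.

Var(ȳ_str) = Σ Wₕ²(1−fₕ)sₕ²/nₕ with Wₕ = Nₕ/14423:
  Nonprofit: (2175/14423)²·(1−461/2175)·5040/461 = 0.19592438
  Public: (4485/14423)²·(1−132/4485)·2274/132 = 1.6168005
  Private: (7763/14423)²·(1−1366/7763)·3218/1366 = 0.56238026
  → Var(ȳ_str) = 2.3751051.
Var(ȳ_srs) = (1 − 1959/14423)·7221/1959 = 3.1854056.
deff = 2.3751051 / 3.1854056 = 0.7456.

0.7456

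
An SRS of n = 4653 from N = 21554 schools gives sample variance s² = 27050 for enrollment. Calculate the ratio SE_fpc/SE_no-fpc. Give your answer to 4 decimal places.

f = n/N = 4653/21554 = 0.21587640.
SE_no-fpc = √(s²/n) = 2.4111105; SE_fpc = √((1−f)s²/n) = 2.1350565.
Ratio = √(1−f) = 0.88550754.

0.8855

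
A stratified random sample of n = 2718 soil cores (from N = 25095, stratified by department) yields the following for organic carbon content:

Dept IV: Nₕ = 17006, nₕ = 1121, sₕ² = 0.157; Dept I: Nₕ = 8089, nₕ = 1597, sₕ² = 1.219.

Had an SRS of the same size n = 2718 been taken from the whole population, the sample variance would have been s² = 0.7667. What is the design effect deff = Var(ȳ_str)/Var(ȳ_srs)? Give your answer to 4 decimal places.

0.4919

Var(ȳ_str) = Σ Wₕ²(1−fₕ)sₕ²/nₕ with Wₕ = Nₕ/25095:
  Dept IV: (17006/25095)²·(1−1121/17006)·0.157/1121 = 6.007711 × 10^-5
  Dept I: (8089/25095)²·(1−1597/8089)·1.219/1597 = 6.3649902 × 10^-5
  → Var(ȳ_str) = 1.2372701 × 10^-4.
Var(ȳ_srs) = (1 − 2718/25095)·0.7667/2718 = 2.5153051 × 10^-4.
deff = (1.2372701 × 10^-4) / (2.5153051 × 10^-4) = 0.4919.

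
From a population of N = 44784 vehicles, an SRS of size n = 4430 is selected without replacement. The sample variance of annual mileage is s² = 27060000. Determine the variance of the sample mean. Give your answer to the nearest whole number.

Under SRS without replacement, Var(ȳ) = (1 − f)·s²/n with f = n/N = 4430/44784 = 0.09891926.
Var(ȳ) = (1 − 0.09891926)·27060000/4430 = 0.90108074·6108.3521 = 5504.1185.

5504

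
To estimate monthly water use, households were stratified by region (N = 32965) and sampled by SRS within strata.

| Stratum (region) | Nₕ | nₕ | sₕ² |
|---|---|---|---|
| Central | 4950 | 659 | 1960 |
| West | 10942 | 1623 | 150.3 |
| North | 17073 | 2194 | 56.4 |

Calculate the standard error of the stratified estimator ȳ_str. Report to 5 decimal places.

Var(ȳ_str) = Σₕ Wₕ²(1 − fₕ)sₕ²/nₕ with Wₕ = Nₕ/N, N = 32965.
Central: Wₕ = 0.15015926; term = 0.15015926²·(1 − 0.13313131)·1960/659 = 0.058133733.
West: Wₕ = 0.33192780; term = 0.33192780²·(1 − 0.14832755)·150.3/1623 = 0.0086896108.
North: Wₕ = 0.51791294; term = 0.51791294²·(1 − 0.12850700)·56.4/2194 = 0.0060092449.
Sum = 0.072832589.
SE = √(0.072832589) = 0.26988.

0.26988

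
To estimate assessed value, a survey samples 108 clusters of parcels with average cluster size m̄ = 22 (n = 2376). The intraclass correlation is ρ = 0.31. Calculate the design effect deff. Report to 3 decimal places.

deff = 1 + (22 − 1)·0.31 = 1 + 6.51 = 7.51.

7.510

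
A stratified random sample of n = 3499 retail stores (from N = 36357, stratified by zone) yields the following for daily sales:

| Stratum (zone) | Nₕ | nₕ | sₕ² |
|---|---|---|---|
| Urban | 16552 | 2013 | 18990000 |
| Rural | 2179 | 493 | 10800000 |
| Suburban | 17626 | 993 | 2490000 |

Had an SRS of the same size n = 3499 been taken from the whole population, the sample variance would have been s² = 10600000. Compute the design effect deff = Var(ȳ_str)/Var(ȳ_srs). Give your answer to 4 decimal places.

0.8527

Var(ȳ_str) = Σ Wₕ²(1−fₕ)sₕ²/nₕ with Wₕ = Nₕ/36357:
  Urban: (16552/36357)²·(1−2013/16552)·18990000/2013 = 1717.4738
  Rural: (2179/36357)²·(1−493/2179)·10800000/493 = 60.885735
  Suburban: (17626/36357)²·(1−993/17626)·2490000/993 = 556.15823
  → Var(ȳ_str) = 2334.5178.
Var(ȳ_srs) = (1 − 3499/36357)·10600000/3499 = 2737.8838.
deff = 2334.5178 / 2737.8838 = 0.8527.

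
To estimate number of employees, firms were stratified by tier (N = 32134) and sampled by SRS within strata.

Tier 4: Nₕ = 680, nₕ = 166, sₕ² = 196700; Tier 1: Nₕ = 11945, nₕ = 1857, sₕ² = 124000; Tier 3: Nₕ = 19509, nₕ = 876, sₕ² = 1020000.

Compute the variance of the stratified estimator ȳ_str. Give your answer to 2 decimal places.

418.10

Var(ȳ_str) = Σₕ Wₕ²(1 − fₕ)sₕ²/nₕ with Wₕ = Nₕ/N, N = 32134.
Tier 4: Wₕ = 0.02116139; term = 0.02116139²·(1 − 0.24411765)·196700/166 = 0.40108713.
Tier 1: Wₕ = 0.37172465; term = 0.37172465²·(1 − 0.15546254)·124000/1857 = 7.7924035.
Tier 3: Wₕ = 0.60711396; term = 0.60711396²·(1 − 0.04490235)·1020000/876 = 409.906.
Sum = 418.09949.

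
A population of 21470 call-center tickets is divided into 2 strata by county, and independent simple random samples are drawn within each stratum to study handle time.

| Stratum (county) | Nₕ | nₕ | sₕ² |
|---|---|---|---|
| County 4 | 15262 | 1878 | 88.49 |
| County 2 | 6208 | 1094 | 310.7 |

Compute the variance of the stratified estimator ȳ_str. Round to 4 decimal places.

Var(ȳ_str) = Σₕ Wₕ²(1 − fₕ)sₕ²/nₕ with Wₕ = Nₕ/N, N = 21470.
County 4: Wₕ = 0.71085235; term = 0.71085235²·(1 − 0.12305071)·88.49/1878 = 0.020880067.
County 2: Wₕ = 0.28914765; term = 0.28914765²·(1 − 0.17622423)·310.7/1094 = 0.019560154.
Sum = 0.040440221.

0.0404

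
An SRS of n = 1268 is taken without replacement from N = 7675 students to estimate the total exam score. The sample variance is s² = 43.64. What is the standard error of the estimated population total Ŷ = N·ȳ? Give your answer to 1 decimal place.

Var(Ŷ) = N²·Var(ȳ) = N²·(1 − n/N)·s²/n.
f = 1268/7675 = 0.16521173; Var(ȳ) = 0.83478827·43.64/1268 = 0.02873041.
Var(Ŷ) = 7675² · 0.02873041 = 1.6923828 × 10^6.
SE(Ŷ) = √(1.6923828 × 10^6) = 1300.9.

1300.9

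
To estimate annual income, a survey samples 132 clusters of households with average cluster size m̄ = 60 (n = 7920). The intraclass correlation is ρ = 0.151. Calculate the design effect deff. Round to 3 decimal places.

9.909

deff = 1 + (60 − 1)·0.151 = 1 + 8.909 = 9.909.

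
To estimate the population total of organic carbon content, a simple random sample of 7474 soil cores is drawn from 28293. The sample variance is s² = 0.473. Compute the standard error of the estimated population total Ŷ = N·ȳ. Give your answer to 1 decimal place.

Var(Ŷ) = N²·Var(ȳ) = N²·(1 − n/N)·s²/n.
f = 7474/28293 = 0.26416428; Var(ȳ) = 0.73583572·0.473/7474 = 4.6568142 × 10^-5.
Var(Ŷ) = 28293² · (4.6568142 × 10^-5) = 37277.511.
SE(Ŷ) = √(37277.511) = 193.1.

193.1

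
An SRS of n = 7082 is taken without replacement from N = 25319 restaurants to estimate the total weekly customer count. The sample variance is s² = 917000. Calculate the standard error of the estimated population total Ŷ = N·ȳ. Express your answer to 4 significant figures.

244500

Var(Ŷ) = N²·Var(ȳ) = N²·(1 − n/N)·s²/n.
f = 7082/25319 = 0.27971089; Var(ȳ) = 0.72028911·917000/7082 = 93.265337.
Var(Ŷ) = 25319² · 93.265337 = 5.9787909 × 10^10.
SE(Ŷ) = √(5.9787909 × 10^10) = 244500.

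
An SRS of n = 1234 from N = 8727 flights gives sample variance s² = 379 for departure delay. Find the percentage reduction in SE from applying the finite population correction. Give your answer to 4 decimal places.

7.3393

f = n/N = 1234/8727 = 0.14140025.
SE_no-fpc = √(s²/n) = 0.55419426; SE_fpc = √((1−f)s²/n) = 0.51352005.
Ratio = √(1−f) = 0.92660658. Reduction = 100·(1 − 0.92660658) = 7.3393%.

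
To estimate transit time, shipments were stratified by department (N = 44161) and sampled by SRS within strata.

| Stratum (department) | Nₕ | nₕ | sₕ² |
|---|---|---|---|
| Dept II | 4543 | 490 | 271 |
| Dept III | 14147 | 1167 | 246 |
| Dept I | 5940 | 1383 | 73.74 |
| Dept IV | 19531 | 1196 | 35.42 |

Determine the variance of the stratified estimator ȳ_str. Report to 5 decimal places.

Var(ȳ_str) = Σₕ Wₕ²(1 − fₕ)sₕ²/nₕ with Wₕ = Nₕ/N, N = 44161.
Dept II: Wₕ = 0.10287358; term = 0.10287358²·(1 − 0.10785824)·271/490 = 0.0052217341.
Dept III: Wₕ = 0.32035054; term = 0.32035054²·(1 − 0.08249099)·246/1167 = 0.0198484.
Dept I: Wₕ = 0.13450782; term = 0.13450782²·(1 − 0.23282828)·73.74/1383 = 7.4006289 × 10^-4.
Dept IV: Wₕ = 0.44226806; term = 0.44226806²·(1 − 0.06123598)·35.42/1196 = 0.0054380722.
Sum = 0.031248269.

0.03125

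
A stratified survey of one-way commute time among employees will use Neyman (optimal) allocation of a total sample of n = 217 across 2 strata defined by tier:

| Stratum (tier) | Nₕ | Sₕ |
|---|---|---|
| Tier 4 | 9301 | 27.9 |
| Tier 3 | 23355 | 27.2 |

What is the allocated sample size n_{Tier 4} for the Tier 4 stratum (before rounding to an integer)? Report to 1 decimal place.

Neyman allocation: nₕ = n·NₕSₕ / Σⱼ NⱼSⱼ.
Σ NⱼSⱼ = 9301·27.9 + 23355·27.2 = 894753.9.
n_{Tier 4} = 217·9301·27.9 / 894753.9 = 62.9.

62.9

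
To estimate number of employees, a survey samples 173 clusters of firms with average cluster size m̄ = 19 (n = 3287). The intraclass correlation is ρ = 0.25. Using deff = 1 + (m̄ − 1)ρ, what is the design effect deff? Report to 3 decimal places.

5.500

deff = 1 + (19 − 1)·0.25 = 1 + 4.5 = 5.5.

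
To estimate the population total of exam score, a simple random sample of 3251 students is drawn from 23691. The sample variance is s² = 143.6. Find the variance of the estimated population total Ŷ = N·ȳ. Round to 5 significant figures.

Var(Ŷ) = N²·Var(ȳ) = N²·(1 − n/N)·s²/n.
f = 3251/23691 = 0.13722511; Var(ȳ) = 0.86277489·143.6/3251 = 0.038109651.
Var(Ŷ) = 23691² · 0.038109651 = 2.1389555 × 10^7.

2.1390 × 10^7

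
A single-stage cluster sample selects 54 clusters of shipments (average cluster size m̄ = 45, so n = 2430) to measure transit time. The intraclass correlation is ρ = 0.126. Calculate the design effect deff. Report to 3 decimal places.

deff = 1 + (45 − 1)·0.126 = 1 + 5.544 = 6.544.

6.544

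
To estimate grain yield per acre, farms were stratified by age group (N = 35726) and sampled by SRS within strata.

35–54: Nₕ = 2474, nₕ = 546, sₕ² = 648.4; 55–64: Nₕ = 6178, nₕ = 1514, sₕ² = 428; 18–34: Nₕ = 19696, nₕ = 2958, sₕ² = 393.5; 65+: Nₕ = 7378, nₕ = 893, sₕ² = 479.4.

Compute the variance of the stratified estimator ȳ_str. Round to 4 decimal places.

Var(ȳ_str) = Σₕ Wₕ²(1 − fₕ)sₕ²/nₕ with Wₕ = Nₕ/N, N = 35726.
35–54: Wₕ = 0.06924929; term = 0.06924929²·(1 − 0.22069523)·648.4/546 = 0.0044380102.
55–64: Wₕ = 0.17292728; term = 0.17292728²·(1 − 0.24506313)·428/1514 = 0.0063819817.
18–34: Wₕ = 0.55130717; term = 0.55130717²·(1 − 0.15018278)·393.5/2958 = 0.034360492.
65+: Wₕ = 0.20651626; term = 0.20651626²·(1 − 0.12103551)·479.4/893 = 0.020124561.
Sum = 0.065305045.

0.0653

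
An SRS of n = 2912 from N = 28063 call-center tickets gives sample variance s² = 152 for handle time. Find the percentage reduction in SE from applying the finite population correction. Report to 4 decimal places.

5.3304

f = n/N = 2912/28063 = 0.10376653.
SE_no-fpc = √(s²/n) = 0.22846838; SE_fpc = √((1−f)s²/n) = 0.21629012.
Ratio = √(1−f) = 0.94669608. Reduction = 100·(1 − 0.94669608) = 5.3304%.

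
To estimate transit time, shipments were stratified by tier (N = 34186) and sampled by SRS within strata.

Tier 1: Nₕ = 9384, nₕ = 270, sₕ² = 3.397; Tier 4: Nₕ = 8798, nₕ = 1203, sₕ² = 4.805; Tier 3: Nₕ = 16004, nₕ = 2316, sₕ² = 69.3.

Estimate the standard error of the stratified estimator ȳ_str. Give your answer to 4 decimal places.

Var(ȳ_str) = Σₕ Wₕ²(1 − fₕ)sₕ²/nₕ with Wₕ = Nₕ/N, N = 34186.
Tier 1: Wₕ = 0.27449833; term = 0.27449833²·(1 − 0.02877238)·3.397/270 = 9.2072986 × 10^-4.
Tier 4: Wₕ = 0.25735681; term = 0.25735681²·(1 − 0.13673562)·4.805/1203 = 2.2837204 × 10^-4.
Tier 3: Wₕ = 0.46814485; term = 0.46814485²·(1 − 0.14471382)·69.3/2316 = 0.0056087572.
Sum = 0.0067578591.
SE = √(0.0067578591) = 0.0822.

0.0822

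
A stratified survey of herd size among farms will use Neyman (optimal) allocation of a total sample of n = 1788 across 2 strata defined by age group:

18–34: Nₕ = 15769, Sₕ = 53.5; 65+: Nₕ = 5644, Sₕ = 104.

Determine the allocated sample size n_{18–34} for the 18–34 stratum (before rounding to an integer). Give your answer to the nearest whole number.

1054

Neyman allocation: nₕ = n·NₕSₕ / Σⱼ NⱼSⱼ.
Σ NⱼSⱼ = 15769·53.5 + 5644·104 = 1.4306175 × 10^6.
n_{18–34} = 1788·15769·53.5 / (1.4306175 × 10^6) = 1054.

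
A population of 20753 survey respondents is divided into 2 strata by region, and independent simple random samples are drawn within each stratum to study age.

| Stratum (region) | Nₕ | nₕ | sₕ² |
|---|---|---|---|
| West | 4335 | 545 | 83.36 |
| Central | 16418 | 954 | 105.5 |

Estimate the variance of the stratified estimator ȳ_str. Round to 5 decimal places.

Var(ȳ_str) = Σₕ Wₕ²(1 − fₕ)sₕ²/nₕ with Wₕ = Nₕ/N, N = 20753.
West: Wₕ = 0.20888546; term = 0.20888546²·(1 − 0.12572088)·83.36/545 = 0.0058348238.
Central: Wₕ = 0.79111454; term = 0.79111454²·(1 − 0.05810696)·105.5/954 = 0.065190514.
Sum = 0.071025338.

0.07103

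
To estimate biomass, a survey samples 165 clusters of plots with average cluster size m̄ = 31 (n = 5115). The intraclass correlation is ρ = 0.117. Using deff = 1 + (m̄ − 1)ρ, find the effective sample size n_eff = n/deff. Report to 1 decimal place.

deff = 1 + (31 − 1)·0.117 = 1 + 3.51 = 4.51.
n_eff = 5115 / 4.51 = 1134.1.

1134.1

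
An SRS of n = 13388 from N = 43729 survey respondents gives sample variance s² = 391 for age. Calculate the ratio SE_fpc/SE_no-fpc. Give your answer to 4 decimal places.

f = n/N = 13388/43729 = 0.30615838.
SE_no-fpc = √(s²/n) = 0.17089546; SE_fpc = √((1−f)s²/n) = 0.14235106.
Ratio = √(1−f) = 0.83297156.

0.8330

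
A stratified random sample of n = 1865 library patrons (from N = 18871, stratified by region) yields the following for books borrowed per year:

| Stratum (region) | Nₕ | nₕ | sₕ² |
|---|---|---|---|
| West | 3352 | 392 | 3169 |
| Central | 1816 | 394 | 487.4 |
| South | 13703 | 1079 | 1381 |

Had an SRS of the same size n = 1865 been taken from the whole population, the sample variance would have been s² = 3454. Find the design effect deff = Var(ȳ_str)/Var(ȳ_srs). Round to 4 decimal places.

Var(ȳ_str) = Σ Wₕ²(1−fₕ)sₕ²/nₕ with Wₕ = Nₕ/18871:
  West: (3352/18871)²·(1−392/3352)·3169/392 = 0.22523821
  Central: (1816/18871)²·(1−394/1816)·487.4/394 = 0.0089704641
  South: (13703/18871)²·(1−1079/13703)·1381/1079 = 0.6217203
  → Var(ȳ_str) = 0.85592897.
Var(ȳ_srs) = (1 − 1865/18871)·3454/1865 = 1.6689786.
deff = 0.85592897 / 1.6689786 = 0.5128.

0.5128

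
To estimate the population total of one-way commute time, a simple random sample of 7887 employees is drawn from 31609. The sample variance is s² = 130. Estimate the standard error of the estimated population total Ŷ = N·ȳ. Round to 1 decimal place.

Var(Ŷ) = N²·Var(ȳ) = N²·(1 − n/N)·s²/n.
f = 7887/31609 = 0.24951754; Var(ȳ) = 0.75048246·130/7887 = 0.012370067.
Var(Ŷ) = 31609² · 0.012370067 = 1.2359291 × 10^7.
SE(Ŷ) = √(1.2359291 × 10^7) = 3515.6.

3515.6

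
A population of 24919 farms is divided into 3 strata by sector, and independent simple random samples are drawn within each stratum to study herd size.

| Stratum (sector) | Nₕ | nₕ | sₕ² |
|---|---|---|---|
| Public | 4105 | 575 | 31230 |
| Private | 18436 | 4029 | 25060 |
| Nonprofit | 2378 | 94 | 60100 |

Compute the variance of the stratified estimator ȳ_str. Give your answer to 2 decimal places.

Var(ȳ_str) = Σₕ Wₕ²(1 − fₕ)sₕ²/nₕ with Wₕ = Nₕ/N, N = 24919.
Public: Wₕ = 0.16473374; term = 0.16473374²·(1 − 0.14007308)·31230/575 = 1.2674499.
Private: Wₕ = 0.73983707; term = 0.73983707²·(1 − 0.21853981)·25060/4029 = 2.6604974.
Nonprofit: Wₕ = 0.09542919; term = 0.09542919²·(1 − 0.03952902)·60100/94 = 5.5923372.
Sum = 9.5202845.

9.52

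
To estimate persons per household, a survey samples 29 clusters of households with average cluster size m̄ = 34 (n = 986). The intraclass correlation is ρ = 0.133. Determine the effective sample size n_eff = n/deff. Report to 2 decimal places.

deff = 1 + (34 − 1)·0.133 = 1 + 4.389 = 5.389.
n_eff = 986 / 5.389 = 182.97.

182.97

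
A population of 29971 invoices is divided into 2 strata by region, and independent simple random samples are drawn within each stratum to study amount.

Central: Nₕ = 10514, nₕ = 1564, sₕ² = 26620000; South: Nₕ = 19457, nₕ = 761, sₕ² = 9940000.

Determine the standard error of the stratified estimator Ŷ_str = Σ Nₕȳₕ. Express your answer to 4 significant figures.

2.521 × 10^6

Var(Ŷ_str) = Σₕ Nₕ²(1 − fₕ)sₕ²/nₕ.
Central: 10514²·(1 − 1564/10514)·26620000/1564 = 1.6016304 × 10^12.
South: 19457²·(1 − 761/19457)·9940000/761 = 4.7514516 × 10^12.
Sum = 6.353082 × 10^12.
SE = √(6.353082 × 10^12) = 2.521 × 10^6.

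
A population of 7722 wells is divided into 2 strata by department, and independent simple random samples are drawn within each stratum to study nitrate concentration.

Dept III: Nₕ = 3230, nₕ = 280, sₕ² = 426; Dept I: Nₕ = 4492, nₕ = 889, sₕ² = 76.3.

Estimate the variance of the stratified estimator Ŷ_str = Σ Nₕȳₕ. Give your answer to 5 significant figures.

1.5886 × 10^7

Var(Ŷ_str) = Σₕ Nₕ²(1 − fₕ)sₕ²/nₕ.
Dept III: 3230²·(1 − 280/3230)·426/280 = 1.4496932 × 10^7.
Dept I: 4492²·(1 − 889/4492)·76.3/889 = 1.3890785 × 10^6.
Sum = 1.5886011 × 10^7.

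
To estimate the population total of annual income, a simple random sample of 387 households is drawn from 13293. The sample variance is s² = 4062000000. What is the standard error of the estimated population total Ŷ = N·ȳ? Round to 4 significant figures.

Var(Ŷ) = N²·Var(ȳ) = N²·(1 − n/N)·s²/n.
f = 387/13293 = 0.02911307; Var(ȳ) = 0.97088693·4062000000/387 = 1.019055 × 10^7.
Var(Ŷ) = 13293² · (1.019055 × 10^7) = 1.8007094 × 10^15.
SE(Ŷ) = √(1.8007094 × 10^15) = 4.243 × 10^7.

4.243 × 10^7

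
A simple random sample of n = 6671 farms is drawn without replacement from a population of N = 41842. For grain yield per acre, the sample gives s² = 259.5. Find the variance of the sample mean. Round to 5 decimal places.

0.03270

Under SRS without replacement, Var(ȳ) = (1 − f)·s²/n with f = n/N = 6671/41842 = 0.15943311.
Var(ȳ) = (1 − 0.15943311)·259.5/6671 = 0.84056689·0.038899715 = 0.032697813.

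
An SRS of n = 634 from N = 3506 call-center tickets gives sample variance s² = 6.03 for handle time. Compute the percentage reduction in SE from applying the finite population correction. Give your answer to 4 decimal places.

9.4921

f = n/N = 634/3506 = 0.18083286.
SE_no-fpc = √(s²/n) = 0.097524566; SE_fpc = √((1−f)s²/n) = 0.088267391.
Ratio = √(1−f) = 0.90507853. Reduction = 100·(1 − 0.90507853) = 9.4921%.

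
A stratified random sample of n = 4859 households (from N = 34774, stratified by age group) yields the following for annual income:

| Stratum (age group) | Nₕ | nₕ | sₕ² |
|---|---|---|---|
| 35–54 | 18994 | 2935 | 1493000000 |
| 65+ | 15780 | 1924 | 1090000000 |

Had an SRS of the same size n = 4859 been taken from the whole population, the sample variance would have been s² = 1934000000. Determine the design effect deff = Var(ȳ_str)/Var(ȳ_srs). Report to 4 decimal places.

0.6739

Var(ȳ_str) = Σ Wₕ²(1−fₕ)sₕ²/nₕ with Wₕ = Nₕ/34774:
  35–54: (18994/34774)²·(1−2935/18994)·1493000000/2935 = 128314.97
  65+: (15780/34774)²·(1−1924/15780)·1090000000/1924 = 102437.04
  → Var(ȳ_str) = 230752.01.
Var(ȳ_srs) = (1 − 4859/34774)·1934000000/4859 = 342408.02.
deff = 230752.01 / 342408.02 = 0.6739.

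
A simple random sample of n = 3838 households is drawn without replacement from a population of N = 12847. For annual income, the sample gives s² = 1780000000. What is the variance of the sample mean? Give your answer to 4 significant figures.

Under SRS without replacement, Var(ȳ) = (1 − f)·s²/n with f = n/N = 3838/12847 = 0.29874679.
Var(ȳ) = (1 − 0.29874679)·1780000000/3838 = 0.70125321·463783.22 = 325229.47.

325200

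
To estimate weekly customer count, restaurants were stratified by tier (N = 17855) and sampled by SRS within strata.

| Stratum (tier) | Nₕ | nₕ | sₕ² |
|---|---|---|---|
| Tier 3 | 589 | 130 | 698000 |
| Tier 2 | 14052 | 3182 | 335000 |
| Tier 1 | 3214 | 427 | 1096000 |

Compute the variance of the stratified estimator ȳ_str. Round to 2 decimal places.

Var(ȳ_str) = Σₕ Wₕ²(1 − fₕ)sₕ²/nₕ with Wₕ = Nₕ/N, N = 17855.
Tier 3: Wₕ = 0.03298796; term = 0.03298796²·(1 − 0.22071307)·698000/130 = 4.5532379.
Tier 2: Wₕ = 0.78700644; term = 0.78700644²·(1 − 0.22644463)·335000/3182 = 50.442036.
Tier 1: Wₕ = 0.18000560; term = 0.18000560²·(1 − 0.13285625)·1096000/427 = 72.118355.
Sum = 127.11363.

127.11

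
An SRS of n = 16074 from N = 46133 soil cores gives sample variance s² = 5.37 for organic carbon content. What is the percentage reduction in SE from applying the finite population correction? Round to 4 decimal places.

19.2800

f = n/N = 16074/46133 = 0.34842737.
SE_no-fpc = √(s²/n) = 0.018277852; SE_fpc = √((1−f)s²/n) = 0.014753891.
Ratio = √(1−f) = 0.80720049. Reduction = 100·(1 − 0.80720049) = 19.2800%.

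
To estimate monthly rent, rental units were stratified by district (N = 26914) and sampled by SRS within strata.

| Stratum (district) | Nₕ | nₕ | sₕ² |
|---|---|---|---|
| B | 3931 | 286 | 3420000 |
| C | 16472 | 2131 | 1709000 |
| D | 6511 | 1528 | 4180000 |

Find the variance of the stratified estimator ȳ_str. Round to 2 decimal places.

Var(ȳ_str) = Σₕ Wₕ²(1 − fₕ)sₕ²/nₕ with Wₕ = Nₕ/N, N = 26914.
B: Wₕ = 0.14605781; term = 0.14605781²·(1 − 0.07275502)·3420000/286 = 236.53976.
C: Wₕ = 0.61202348; term = 0.61202348²·(1 − 0.12937105)·1709000/2131 = 261.53384.
D: Wₕ = 0.24191870; term = 0.24191870²·(1 − 0.23467977)·4180000/1528 = 122.52791.
Sum = 620.60151.

620.60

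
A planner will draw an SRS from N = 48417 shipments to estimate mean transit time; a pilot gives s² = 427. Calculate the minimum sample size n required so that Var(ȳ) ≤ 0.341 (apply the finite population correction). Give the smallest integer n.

Without fpc, n₀ = s²/D = 427/0.341 = 1252.1994.
With fpc, (1 − n/N)·s²/n ≤ D requires n ≥ n₀/(1 + n₀/N) = 1252.1994/(1 + 1252.1994/48417) = 1220.6305.
Rounding up, n = 1221.

1221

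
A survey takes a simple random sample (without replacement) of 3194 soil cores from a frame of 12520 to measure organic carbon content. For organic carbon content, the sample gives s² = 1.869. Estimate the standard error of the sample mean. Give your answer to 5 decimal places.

Under SRS without replacement, Var(ȳ) = (1 − f)·s²/n with f = n/N = 3194/12520 = 0.25511182.
Var(ȳ) = (1 − 0.25511182)·1.869/3194 = 0.74488818·5.8515967 × 10^-4 = 4.3587852 × 10^-4.
SE(ȳ) = √(4.3587852 × 10^-4) = 0.02088.

0.02088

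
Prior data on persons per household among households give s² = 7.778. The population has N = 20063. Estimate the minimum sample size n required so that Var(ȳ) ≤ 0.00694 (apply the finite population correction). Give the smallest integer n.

Without fpc, n₀ = s²/D = 7.778/0.00694 = 1120.7493.
With fpc, (1 − n/N)·s²/n ≤ D requires n ≥ n₀/(1 + n₀/N) = 1120.7493/(1 + 1120.7493/20063) = 1061.4548.
Rounding up, n = 1062.

1062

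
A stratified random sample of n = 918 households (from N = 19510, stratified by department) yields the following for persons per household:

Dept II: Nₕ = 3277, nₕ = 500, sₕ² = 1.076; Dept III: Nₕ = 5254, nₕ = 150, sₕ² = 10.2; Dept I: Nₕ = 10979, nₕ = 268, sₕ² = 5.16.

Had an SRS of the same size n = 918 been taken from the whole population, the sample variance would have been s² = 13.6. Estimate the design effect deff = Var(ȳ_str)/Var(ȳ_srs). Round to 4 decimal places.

0.7643

Var(ȳ_str) = Σ Wₕ²(1−fₕ)sₕ²/nₕ with Wₕ = Nₕ/19510:
  Dept II: (3277/19510)²·(1−500/3277)·1.076/500 = 5.1449369 × 10^-5
  Dept III: (5254/19510)²·(1−150/5254)·10.2/150 = 0.0047906573
  Dept I: (10979/19510)²·(1−268/10979)·5.16/268 = 0.0059483042
  → Var(ȳ_str) = 0.010790411.
Var(ȳ_srs) = (1 − 918/19510)·13.6/918 = 0.014117736.
deff = 0.010790411 / 0.014117736 = 0.7643.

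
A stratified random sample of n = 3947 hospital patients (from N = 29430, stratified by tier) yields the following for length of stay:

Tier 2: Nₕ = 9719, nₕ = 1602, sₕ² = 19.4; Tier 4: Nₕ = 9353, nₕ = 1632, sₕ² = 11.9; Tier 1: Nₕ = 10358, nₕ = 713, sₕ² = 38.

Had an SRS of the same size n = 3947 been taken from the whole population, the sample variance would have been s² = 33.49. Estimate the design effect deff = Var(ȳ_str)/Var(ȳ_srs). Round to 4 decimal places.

1.0696

Var(ȳ_str) = Σ Wₕ²(1−fₕ)sₕ²/nₕ with Wₕ = Nₕ/29430:
  Tier 2: (9719/29430)²·(1−1602/9719)·19.4/1602 = 0.0011030008
  Tier 4: (9353/29430)²·(1−1632/9353)·11.9/1632 = 6.0795407 × 10^-4
  Tier 1: (10358/29430)²·(1−713/10358)·38/713 = 0.006147403
  → Var(ȳ_str) = 0.0078583579.
Var(ȳ_srs) = (1 − 3947/29430)·33.49/3947 = 0.0073469708.
deff = 0.0078583579 / 0.0073469708 = 1.0696.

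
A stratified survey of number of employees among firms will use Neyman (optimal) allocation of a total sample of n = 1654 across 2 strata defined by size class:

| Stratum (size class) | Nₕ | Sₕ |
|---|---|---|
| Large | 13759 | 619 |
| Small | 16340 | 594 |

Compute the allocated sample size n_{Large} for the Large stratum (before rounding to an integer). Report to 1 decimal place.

Neyman allocation: nₕ = n·NₕSₕ / Σⱼ NⱼSⱼ.
Σ NⱼSⱼ = 13759·619 + 16340·594 = 1.8222781 × 10^7.
n_{Large} = 1654·13759·619 / (1.8222781 × 10^7) = 773.0.

773.0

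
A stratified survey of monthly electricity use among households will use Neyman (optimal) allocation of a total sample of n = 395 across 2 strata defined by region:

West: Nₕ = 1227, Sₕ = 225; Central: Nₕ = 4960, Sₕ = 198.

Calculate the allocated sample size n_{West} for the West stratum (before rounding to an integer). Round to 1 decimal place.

Neyman allocation: nₕ = n·NₕSₕ / Σⱼ NⱼSⱼ.
Σ NⱼSⱼ = 1227·225 + 4960·198 = 1.258155 × 10^6.
n_{West} = 395·1227·225 / (1.258155 × 10^6) = 86.7.

86.7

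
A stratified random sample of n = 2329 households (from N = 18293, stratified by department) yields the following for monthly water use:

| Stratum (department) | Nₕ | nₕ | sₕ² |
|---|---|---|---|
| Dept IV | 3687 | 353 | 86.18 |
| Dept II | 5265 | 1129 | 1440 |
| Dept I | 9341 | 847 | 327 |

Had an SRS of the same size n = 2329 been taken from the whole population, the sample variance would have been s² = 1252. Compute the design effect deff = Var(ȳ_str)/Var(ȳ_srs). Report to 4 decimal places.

0.3912

Var(ȳ_str) = Σ Wₕ²(1−fₕ)sₕ²/nₕ with Wₕ = Nₕ/18293:
  Dept IV: (3687/18293)²·(1−353/3687)·86.18/353 = 0.0089681043
  Dept II: (5265/18293)²·(1−1129/5265)·1440/1129 = 0.082999903
  Dept I: (9341/18293)²·(1−847/9341)·327/847 = 0.091537722
  → Var(ȳ_str) = 0.18350573.
Var(ȳ_srs) = (1 − 2329/18293)·1252/2329 = 0.46912829.
deff = 0.18350573 / 0.46912829 = 0.3912.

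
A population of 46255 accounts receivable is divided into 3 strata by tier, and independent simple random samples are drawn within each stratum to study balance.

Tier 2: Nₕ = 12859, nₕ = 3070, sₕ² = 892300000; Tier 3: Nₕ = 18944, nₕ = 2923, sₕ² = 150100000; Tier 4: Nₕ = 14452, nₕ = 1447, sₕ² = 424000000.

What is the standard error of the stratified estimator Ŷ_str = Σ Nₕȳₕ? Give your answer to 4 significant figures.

1.036 × 10^7

Var(Ŷ_str) = Σₕ Nₕ²(1 − fₕ)sₕ²/nₕ.
Tier 2: 12859²·(1 − 3070/12859)·892300000/3070 = 3.6586262 × 10^13.
Tier 3: 18944²·(1 − 2923/18944)·150100000/2923 = 1.5585229 × 10^13.
Tier 4: 14452²·(1 − 1447/14452)·424000000/1447 = 5.5072607 × 10^13.
Sum = 1.072441 × 10^14.
SE = √(1.072441 × 10^14) = 1.036 × 10^7.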